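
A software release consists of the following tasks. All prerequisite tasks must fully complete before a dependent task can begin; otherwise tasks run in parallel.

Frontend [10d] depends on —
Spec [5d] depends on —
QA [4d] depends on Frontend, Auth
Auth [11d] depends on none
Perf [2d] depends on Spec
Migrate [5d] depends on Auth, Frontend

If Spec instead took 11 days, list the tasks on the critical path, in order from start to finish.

As given, the longest chain is Auth→Migrate = 11+5 = 16, so the finish is 16 days.
Spec is off the critical path — its longest chain is 7 days, giving 9 of slack.
That remains the longest chain; total 16 days.

Auth, Migrate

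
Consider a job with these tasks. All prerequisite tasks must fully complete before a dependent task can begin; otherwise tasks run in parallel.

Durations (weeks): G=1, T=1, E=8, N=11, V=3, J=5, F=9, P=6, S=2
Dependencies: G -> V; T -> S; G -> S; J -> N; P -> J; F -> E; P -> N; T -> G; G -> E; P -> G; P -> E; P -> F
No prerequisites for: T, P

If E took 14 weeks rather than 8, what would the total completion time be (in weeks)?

Actual critical path: P→F→E = 6+9+8 = 23 ⇒ 23 weeks.
E is on the critical path; changing it to 14 makes that path 29 weeks.
The critical path is still P→F→E; finish is now 29 weeks.

29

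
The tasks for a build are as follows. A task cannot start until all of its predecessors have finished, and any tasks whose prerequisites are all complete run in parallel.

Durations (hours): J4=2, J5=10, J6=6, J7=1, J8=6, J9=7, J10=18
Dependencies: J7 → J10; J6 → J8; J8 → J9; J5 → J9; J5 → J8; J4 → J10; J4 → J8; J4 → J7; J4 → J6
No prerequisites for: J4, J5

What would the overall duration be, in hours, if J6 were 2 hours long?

23

Critical path before the change: J5→J8→J9 = 10+6+7 = 23 giving 23 hours.
J6 is off the critical path — its longest chain is 21 hours, giving 2 of slack.
That remains the longest chain; total 23 hours.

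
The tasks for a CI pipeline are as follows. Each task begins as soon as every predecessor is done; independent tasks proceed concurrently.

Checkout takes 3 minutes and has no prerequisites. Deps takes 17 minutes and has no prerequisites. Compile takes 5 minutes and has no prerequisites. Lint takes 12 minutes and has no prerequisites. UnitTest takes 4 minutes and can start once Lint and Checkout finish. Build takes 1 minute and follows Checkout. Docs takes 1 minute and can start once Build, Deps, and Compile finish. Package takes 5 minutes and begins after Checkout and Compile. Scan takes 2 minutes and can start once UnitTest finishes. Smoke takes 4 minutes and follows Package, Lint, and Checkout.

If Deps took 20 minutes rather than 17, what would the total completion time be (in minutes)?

Actual critical path: Deps→Docs = 17+1 = 18 ⇒ 18 minutes.
Deps is on the critical path; changing it to 20 makes that path 21 minutes.
That remains the longest chain; total 21 minutes.

21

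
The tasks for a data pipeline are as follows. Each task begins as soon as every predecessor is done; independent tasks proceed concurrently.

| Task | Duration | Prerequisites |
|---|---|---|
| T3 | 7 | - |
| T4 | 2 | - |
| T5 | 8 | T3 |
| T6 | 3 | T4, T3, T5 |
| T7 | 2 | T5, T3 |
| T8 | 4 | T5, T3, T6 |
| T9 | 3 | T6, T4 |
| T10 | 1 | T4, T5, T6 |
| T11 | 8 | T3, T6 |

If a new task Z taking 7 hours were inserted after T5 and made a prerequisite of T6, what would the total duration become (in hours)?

Originally the job takes 26 hours.
With Z inserted, T6 now waits for max(T4, T3, T5, Z).
New critical path: T3→T5→Z→T6→T11 = 7+8+7+3+8 = 33 ⇒ 33 hours.

33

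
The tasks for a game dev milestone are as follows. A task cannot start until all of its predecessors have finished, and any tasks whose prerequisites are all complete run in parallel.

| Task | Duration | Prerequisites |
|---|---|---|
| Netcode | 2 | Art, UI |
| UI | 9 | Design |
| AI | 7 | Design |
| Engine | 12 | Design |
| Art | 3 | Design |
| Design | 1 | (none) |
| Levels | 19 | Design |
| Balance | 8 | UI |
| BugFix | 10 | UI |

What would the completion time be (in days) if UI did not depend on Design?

20

Original critical path: Design→Levels = 1+19 = 20 ⇒ 20 days.
Without Design→UI, UI's earliest start moves from 1 to 0.
New critical path: Design→Levels = 1+19 = 20 ⇒ 20 days.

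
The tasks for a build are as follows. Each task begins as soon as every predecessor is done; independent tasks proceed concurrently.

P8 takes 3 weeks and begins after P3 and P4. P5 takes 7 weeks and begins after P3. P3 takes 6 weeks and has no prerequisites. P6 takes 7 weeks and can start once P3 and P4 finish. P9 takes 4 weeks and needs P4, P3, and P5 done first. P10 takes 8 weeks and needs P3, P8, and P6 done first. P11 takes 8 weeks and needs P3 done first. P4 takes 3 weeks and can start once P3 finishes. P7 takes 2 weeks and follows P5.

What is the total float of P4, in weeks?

0

Critical path: P3→P4→P6→P10 = 6+3+7+8 = 24, so the finish is 24 weeks.
The longest chain containing P4 totals 24 weeks.
Float = 24 − 24 = 0.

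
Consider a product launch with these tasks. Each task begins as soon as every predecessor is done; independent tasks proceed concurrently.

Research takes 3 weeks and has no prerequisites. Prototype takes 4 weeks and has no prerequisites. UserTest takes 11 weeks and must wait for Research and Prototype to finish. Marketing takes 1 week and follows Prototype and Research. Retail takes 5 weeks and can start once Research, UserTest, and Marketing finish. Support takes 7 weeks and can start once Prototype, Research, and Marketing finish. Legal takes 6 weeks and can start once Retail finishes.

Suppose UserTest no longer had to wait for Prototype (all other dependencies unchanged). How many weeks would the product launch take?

Before: longest chain Prototype→UserTest→Retail→Legal = 4+11+5+6 = 26, finish 26.
Without Prototype→UserTest, UserTest's earliest start moves from 4 to 3.
After: Research→UserTest→Retail→Legal = 3+11+5+6 = 25 → 25 weeks.

25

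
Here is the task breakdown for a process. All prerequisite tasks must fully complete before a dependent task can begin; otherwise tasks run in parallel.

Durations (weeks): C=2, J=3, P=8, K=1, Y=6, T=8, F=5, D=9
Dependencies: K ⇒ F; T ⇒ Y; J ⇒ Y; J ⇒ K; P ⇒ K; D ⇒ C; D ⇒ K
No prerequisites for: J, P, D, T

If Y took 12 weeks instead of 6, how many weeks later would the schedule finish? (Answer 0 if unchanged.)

5

Critical path before the change: D→K→F = 9+1+5 = 15 giving 15 weeks.
Y has 1 week of float (longest path through it is 14).
The binding chain switches to T→Y = 8+12 = 20; finish 20 weeks.
Change in finish: 20 − 15 = +5 weeks.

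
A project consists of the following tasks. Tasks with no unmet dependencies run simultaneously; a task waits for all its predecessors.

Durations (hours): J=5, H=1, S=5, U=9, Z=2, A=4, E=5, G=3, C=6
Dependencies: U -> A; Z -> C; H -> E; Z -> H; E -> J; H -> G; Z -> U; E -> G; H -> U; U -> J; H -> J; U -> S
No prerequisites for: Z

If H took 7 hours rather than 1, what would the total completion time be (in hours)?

23

Baseline: Z→H→U→S = 2+1+9+5 = 17 → 17 hours.
H is on the critical path; changing it to 7 makes that path 23 hours.
That remains the longest chain; total 23 hours.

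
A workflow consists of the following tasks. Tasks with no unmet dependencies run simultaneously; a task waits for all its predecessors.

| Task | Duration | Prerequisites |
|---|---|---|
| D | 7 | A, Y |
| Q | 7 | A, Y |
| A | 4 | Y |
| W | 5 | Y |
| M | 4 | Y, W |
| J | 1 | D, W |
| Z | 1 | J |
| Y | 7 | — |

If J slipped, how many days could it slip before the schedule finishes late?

The longest chain is Y→A→D→J→Z = 7+4+7+1+1 = 20; overall finish 20 days.
Longest path through J: 20 days (earliest finish 19, latest finish 19).
Slack of J = 18 − 18 = 0 days.

0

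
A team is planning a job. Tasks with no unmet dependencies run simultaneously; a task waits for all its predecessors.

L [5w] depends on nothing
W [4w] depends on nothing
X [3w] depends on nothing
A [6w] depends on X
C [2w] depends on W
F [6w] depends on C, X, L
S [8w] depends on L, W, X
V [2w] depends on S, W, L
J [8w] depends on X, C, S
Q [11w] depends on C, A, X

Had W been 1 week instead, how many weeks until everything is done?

21

As given, the longest chain is L→S→J = 5+8+8 = 21, so the finish is 21 weeks.
W has 1 week of float (longest path through it is 20).
No other chain overtakes it, so the finish is 21 weeks.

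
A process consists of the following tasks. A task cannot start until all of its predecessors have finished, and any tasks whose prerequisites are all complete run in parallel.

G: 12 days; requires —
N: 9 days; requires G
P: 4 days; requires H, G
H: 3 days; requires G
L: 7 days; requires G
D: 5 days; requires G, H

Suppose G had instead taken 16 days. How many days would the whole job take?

Critical path before the change: G→N = 12+9 = 21 giving 21 days.
G lies on that path, so at 16 days the path becomes 25 days.
The critical path is still G→N; finish is now 25 days.

25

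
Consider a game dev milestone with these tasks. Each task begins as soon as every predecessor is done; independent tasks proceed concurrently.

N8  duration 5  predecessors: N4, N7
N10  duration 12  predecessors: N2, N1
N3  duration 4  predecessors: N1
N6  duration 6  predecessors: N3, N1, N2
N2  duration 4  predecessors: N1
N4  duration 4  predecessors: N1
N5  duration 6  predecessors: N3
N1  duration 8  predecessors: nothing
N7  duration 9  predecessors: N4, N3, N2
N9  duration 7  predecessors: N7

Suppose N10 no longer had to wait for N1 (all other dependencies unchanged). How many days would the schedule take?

28

Original critical path: N1→N2→N7→N9 = 8+4+9+7 = 28 ⇒ 28 days.
Dropping N1→N10 doesn't change N10's earliest start (12); another predecessor still binds.
New critical path: N1→N2→N7→N9 = 8+4+9+7 = 28 ⇒ 28 days.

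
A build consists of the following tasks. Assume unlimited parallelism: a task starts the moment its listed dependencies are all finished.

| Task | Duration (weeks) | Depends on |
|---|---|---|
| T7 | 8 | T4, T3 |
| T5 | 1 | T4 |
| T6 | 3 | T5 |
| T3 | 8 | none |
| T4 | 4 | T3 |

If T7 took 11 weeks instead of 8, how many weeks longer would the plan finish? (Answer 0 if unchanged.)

The binding path is T3→T4→T7 = 8+4+8 = 20; finish at 20 weeks.
T7 is on the critical path; changing it to 11 makes that path 23 weeks.
No other chain overtakes it, so the finish is 23 weeks.
Change in finish: 23 − 20 = +3 weeks.

3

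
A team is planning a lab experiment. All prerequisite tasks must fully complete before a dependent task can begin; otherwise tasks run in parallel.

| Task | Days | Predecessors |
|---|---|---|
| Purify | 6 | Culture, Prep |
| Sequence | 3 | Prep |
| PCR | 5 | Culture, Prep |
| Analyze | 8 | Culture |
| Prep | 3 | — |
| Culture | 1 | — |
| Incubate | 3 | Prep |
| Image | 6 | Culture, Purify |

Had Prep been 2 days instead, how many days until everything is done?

14

Baseline: Prep→Purify→Image = 3+6+6 = 15 → 15 days.
Since Prep is critical, the -1 change carries straight to that chain (now 14 days).
That remains the longest chain; total 14 days.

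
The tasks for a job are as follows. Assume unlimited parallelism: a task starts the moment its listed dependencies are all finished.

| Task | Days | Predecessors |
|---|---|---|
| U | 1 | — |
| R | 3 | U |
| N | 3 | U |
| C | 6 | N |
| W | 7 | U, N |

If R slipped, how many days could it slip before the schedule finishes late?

7

The longest chain is U→N→W = 1+3+7 = 11; overall finish 11 days.
The longest chain containing R totals 4 days.
So R can slip 11 − 4 = 7 days.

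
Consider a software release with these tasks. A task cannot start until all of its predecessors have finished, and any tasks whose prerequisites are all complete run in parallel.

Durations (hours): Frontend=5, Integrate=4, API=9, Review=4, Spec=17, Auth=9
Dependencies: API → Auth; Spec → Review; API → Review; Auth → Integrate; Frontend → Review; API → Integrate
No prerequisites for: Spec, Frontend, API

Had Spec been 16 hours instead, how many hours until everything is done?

22

As given, the longest chain is API→Auth→Integrate = 9+9+4 = 22, so the finish is 22 hours.
Spec is off the critical path — its longest chain is 21 hours, giving 1 of slack.
That remains the longest chain; total 22 hours.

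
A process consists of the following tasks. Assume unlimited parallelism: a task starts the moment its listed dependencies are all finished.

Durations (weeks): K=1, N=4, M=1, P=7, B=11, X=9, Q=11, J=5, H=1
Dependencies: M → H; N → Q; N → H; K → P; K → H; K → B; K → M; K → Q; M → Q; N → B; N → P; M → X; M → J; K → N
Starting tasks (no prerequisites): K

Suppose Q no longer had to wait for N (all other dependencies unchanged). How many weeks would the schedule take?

Original critical path: K→N→B = 1+4+11 = 16 ⇒ 16 weeks.
Without N→Q, Q's earliest start moves from 5 to 2.
New critical path: K→N→B = 1+4+11 = 16 ⇒ 16 weeks.

16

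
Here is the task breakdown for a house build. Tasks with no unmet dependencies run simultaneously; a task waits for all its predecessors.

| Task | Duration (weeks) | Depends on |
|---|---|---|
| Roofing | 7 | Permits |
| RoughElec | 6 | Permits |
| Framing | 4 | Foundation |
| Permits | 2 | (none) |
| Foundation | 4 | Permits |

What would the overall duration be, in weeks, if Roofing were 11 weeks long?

Critical path before the change: Permits→Foundation→Framing = 2+4+4 = 10 giving 10 weeks.
The longest path through Roofing is only 9 weeks, so Roofing has float 1.
Now Permits→Roofing = 2+11 = 13 is longest, so the finish becomes 13 weeks.

13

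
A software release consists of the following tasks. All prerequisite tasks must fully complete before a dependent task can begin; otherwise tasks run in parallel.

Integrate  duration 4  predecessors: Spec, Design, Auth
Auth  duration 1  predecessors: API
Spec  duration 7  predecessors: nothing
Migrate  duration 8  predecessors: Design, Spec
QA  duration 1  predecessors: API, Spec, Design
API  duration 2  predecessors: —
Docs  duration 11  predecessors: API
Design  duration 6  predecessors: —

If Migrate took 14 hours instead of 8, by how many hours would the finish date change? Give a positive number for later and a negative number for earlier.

6

Actual critical path: Spec→Migrate = 7+8 = 15 ⇒ 15 hours.
Migrate lies on that path, so at 14 hours the path becomes 21 hours.
The critical path is still Spec→Migrate; finish is now 21 hours.
Change in finish: 21 − 15 = +6 hours.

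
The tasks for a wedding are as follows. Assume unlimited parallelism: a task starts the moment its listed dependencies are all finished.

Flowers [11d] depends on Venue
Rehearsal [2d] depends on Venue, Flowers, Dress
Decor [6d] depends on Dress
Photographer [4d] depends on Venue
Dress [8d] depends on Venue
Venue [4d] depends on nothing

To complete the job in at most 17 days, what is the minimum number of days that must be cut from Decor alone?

Current finish: 18 days; target: 17.
Decor is on every critical path, so each day cut from Decor cuts the finish by one (this holds down to a finish of 17).
Need 18 − 17 = 1 day off Decor → Decor becomes 5 days, finish becomes 17.

1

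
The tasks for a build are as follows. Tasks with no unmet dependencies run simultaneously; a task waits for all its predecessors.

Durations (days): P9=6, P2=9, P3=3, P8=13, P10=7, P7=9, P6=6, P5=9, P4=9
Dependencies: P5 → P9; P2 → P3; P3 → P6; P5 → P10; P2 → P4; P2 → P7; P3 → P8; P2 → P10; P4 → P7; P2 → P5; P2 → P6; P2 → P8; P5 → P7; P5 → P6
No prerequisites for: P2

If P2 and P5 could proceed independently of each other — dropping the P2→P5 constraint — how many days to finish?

27

With the dependency in place, P2→P4→P7 = 9+9+9 = 27 sets the finish at 27 days.
Without P2→P5, P5's earliest start moves from 9 to 0.
After: P2→P4→P7 = 9+9+9 = 27 → 27 days.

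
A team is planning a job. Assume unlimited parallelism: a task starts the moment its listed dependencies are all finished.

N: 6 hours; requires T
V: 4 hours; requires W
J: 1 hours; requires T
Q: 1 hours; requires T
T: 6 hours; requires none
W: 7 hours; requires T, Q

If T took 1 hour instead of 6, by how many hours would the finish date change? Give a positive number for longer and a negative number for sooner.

The binding path is T→Q→W→V = 6+1+7+4 = 18; finish at 18 hours.
Since T is critical, the -5 change carries straight to that chain (now 13 hours).
The critical path is still T→Q→W→V; finish is now 13 hours.
Change in finish: 13 − 18 = -5 hours.

-5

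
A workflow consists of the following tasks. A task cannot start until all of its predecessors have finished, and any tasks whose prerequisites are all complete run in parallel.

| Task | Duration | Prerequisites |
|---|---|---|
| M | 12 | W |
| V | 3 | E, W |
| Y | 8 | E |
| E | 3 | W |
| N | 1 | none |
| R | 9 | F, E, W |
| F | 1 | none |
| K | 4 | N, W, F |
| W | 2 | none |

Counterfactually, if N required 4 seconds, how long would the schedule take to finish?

14

As given, the longest chain is W→E→R = 2+3+9 = 14, so the finish is 14 seconds.
N is off the critical path — its longest chain is 5 seconds, giving 9 of slack.
The critical path is still W→E→R; finish is now 14 seconds.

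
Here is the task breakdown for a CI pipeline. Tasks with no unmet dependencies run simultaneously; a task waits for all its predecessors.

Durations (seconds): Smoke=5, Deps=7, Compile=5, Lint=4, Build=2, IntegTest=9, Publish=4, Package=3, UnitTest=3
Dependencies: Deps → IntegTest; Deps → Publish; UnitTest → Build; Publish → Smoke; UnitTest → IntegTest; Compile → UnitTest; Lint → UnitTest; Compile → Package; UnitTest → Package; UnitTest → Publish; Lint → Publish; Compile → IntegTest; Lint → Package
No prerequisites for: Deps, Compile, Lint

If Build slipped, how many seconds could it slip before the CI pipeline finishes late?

The longest chain is Compile→UnitTest→IntegTest = 5+3+9 = 17; overall finish 17 seconds.
The longest chain containing Build totals 10 seconds.
So Build can slip 17 − 10 = 7 seconds.

7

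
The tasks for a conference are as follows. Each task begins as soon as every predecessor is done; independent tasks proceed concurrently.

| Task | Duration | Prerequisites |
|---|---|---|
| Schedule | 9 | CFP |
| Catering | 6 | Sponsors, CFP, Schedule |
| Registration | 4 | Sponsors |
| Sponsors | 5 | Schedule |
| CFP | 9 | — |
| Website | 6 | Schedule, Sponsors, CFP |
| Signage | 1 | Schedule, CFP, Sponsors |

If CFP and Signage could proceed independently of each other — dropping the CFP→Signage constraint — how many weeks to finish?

29

With the dependency in place, CFP→Schedule→Sponsors→Website = 9+9+5+6 = 29 sets the finish at 29 weeks.
Dropping CFP→Signage doesn't change Signage's earliest start (23); another predecessor still binds.
After: CFP→Schedule→Sponsors→Website = 9+9+5+6 = 29 → 29 weeks.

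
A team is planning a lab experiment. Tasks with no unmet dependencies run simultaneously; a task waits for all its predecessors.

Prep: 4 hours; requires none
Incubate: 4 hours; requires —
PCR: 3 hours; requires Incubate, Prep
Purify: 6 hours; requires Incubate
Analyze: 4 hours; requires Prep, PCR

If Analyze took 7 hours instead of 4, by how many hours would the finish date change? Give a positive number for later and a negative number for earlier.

Actual critical path: Prep→PCR→Analyze = 4+3+4 = 11 ⇒ 11 hours.
Analyze lies on that path, so at 7 hours the path becomes 14 hours.
That remains the longest chain; total 14 hours.
Change in finish: 14 − 11 = +3 hours.

3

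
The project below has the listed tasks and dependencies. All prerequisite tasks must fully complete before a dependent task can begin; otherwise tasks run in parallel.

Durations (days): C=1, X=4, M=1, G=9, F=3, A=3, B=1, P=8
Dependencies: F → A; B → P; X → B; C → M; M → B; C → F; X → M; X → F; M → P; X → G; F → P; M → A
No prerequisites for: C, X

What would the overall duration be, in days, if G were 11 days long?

15

Actual critical path: X→F→P = 4+3+8 = 15 ⇒ 15 days.
G has 2 days of float (longest path through it is 13).
The binding chain switches to X→G = 4+11 = 15; finish 15 days.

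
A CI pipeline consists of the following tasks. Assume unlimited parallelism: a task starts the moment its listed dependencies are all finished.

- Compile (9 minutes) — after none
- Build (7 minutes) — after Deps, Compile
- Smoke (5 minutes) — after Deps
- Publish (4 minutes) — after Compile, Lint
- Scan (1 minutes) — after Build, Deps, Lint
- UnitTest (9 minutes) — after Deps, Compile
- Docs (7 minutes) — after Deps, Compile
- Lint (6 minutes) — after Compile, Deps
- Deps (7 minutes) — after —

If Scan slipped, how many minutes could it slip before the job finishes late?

The longest chain is Compile→Lint→Publish = 9+6+4 = 19; overall finish 19 minutes.
Scan finishes as early as 17 and must finish by 19.
So Scan can slip 19 − 17 = 2 minutes.

2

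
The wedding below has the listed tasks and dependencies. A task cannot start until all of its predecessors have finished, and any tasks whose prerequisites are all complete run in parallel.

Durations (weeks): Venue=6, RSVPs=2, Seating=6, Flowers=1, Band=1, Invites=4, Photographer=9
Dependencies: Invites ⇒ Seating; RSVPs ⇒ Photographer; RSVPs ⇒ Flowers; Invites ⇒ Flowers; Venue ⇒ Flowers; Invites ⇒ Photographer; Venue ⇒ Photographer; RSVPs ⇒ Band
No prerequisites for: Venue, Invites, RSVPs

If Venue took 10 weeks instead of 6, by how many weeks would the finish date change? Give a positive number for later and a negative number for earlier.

As given, the longest chain is Venue→Photographer = 6+9 = 15, so the finish is 15 weeks.
Venue lies on that path, so at 10 weeks the path becomes 19 weeks.
No other chain overtakes it, so the finish is 19 weeks.
Change in finish: 19 − 15 = +4 weeks.

4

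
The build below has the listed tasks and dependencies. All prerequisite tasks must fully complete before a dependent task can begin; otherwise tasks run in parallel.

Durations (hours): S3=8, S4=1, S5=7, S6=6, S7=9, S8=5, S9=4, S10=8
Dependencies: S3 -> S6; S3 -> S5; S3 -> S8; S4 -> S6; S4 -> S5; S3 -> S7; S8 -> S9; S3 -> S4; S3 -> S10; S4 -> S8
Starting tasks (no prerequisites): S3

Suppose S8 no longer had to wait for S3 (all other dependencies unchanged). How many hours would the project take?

Original critical path: S3→S4→S8→S9 = 8+1+5+4 = 18 ⇒ 18 hours.
Dropping S3→S8 doesn't change S8's earliest start (9); another predecessor still binds.
New critical path: S3→S4→S8→S9 = 8+1+5+4 = 18 ⇒ 18 hours.

18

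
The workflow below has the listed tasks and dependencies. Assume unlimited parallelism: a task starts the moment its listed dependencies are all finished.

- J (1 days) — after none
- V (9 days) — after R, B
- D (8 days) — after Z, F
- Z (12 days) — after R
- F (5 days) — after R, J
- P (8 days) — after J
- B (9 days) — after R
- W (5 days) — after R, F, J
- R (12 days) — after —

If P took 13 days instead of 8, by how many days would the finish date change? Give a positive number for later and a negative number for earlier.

0

Baseline: R→Z→D = 12+12+8 = 32 → 32 days.
P is off the critical path — its longest chain is 9 days, giving 23 of slack.
The critical path is still R→Z→D; finish is now 32 days.
Change in finish: 32 − 32 = +0 days.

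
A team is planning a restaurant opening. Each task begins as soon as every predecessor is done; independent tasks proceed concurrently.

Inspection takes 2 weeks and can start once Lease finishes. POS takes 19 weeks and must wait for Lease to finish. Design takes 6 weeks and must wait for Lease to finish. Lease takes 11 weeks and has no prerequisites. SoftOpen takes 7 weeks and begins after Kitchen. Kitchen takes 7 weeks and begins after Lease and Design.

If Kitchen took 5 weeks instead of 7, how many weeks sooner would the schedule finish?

1

The binding path is Lease→Design→Kitchen→SoftOpen = 11+6+7+7 = 31; finish at 31 weeks.
Kitchen is on the critical path; changing it to 5 makes that path 29 weeks.
New critical path: Lease→POS = 11+19 = 30 ⇒ 30 weeks.
Change in finish: 30 − 31 = -1 weeks.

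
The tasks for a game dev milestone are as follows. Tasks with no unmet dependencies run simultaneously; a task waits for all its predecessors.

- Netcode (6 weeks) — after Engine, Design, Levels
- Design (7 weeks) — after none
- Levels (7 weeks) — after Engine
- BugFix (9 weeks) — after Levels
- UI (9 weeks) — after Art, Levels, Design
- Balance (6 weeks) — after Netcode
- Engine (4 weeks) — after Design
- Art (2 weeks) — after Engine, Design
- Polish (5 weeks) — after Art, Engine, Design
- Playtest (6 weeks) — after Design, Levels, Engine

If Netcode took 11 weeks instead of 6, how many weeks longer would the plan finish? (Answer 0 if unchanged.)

The binding path is Design→Engine→Levels→Netcode→Balance = 7+4+7+6+6 = 30; finish at 30 weeks.
Netcode is on the critical path; changing it to 11 makes that path 35 weeks.
No other chain overtakes it, so the finish is 35 weeks.
Change in finish: 35 − 30 = +5 weeks.

5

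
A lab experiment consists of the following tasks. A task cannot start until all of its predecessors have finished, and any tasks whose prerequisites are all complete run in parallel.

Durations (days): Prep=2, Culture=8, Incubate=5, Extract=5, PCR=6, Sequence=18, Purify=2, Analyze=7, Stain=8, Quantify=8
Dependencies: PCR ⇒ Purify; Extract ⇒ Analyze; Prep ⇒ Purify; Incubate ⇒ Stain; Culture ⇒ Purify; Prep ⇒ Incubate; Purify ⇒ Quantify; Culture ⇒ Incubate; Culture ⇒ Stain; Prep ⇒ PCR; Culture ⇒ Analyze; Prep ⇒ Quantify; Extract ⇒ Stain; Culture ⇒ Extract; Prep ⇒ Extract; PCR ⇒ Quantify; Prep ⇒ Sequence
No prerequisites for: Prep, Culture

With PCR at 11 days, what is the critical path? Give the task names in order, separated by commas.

Prep, PCR, Purify, Quantify

Baseline: Culture→Incubate→Stain = 8+5+8 = 21 → 21 days.
PCR has 3 days of float (longest path through it is 18).
Now Prep→PCR→Purify→Quantify = 2+11+2+8 = 23 is longest, so the finish becomes 23 days.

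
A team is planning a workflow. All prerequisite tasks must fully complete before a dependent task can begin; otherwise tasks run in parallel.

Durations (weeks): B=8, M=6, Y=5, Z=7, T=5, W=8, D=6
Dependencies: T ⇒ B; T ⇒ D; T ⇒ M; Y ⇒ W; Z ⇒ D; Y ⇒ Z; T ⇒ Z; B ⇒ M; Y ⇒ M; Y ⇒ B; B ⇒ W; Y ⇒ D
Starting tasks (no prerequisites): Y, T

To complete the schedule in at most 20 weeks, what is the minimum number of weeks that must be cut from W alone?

1

Current finish: 21 weeks; target: 20.
W is on every critical path, so each week cut from W cuts the finish by one (this holds down to a finish of 19).
Need 21 − 20 = 1 week off W → W becomes 7 weeks, finish becomes 20.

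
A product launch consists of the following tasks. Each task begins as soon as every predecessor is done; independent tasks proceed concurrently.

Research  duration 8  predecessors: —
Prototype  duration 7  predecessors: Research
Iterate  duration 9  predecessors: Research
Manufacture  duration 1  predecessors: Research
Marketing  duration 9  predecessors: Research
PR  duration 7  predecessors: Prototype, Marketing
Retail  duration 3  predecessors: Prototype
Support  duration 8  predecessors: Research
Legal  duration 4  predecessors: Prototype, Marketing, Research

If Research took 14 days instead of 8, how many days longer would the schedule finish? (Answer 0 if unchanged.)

Critical path before the change: Research→Marketing→PR = 8+9+7 = 24 giving 24 days.
Research is on the critical path; changing it to 14 makes that path 30 days.
That remains the longest chain; total 30 days.
Change in finish: 30 − 24 = +6 days.

6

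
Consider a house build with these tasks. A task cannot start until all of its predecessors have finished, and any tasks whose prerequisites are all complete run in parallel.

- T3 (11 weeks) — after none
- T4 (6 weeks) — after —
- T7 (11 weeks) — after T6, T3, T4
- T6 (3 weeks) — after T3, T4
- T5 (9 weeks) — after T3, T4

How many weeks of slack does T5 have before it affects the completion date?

T3→T6→T7 = 11+3+11 = 25 sets the makespan at 25 weeks.
Longest path through T5: 20 weeks (earliest finish 20, latest finish 25).
Float = 25 − 20 = 5.

5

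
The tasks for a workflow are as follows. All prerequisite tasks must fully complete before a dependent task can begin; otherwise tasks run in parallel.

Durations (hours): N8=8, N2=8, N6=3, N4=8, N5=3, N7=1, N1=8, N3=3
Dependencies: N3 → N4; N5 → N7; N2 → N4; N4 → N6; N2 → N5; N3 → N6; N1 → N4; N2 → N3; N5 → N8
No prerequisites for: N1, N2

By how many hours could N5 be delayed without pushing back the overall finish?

Critical path: N2→N3→N4→N6 = 8+3+8+3 = 22, so the finish is 22 hours.
N5 finishes as early as 11 and must finish by 14.
Float = 22 − 19 = 3.

3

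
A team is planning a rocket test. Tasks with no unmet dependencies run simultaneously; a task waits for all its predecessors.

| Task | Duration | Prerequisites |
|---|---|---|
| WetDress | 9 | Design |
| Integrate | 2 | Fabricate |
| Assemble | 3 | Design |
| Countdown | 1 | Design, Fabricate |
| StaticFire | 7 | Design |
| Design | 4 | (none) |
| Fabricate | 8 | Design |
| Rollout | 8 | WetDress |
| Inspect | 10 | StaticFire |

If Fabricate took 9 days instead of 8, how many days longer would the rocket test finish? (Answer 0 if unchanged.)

Critical path before the change: Design→WetDress→Rollout = 4+9+8 = 21 giving 21 days.
Fabricate is off the critical path — its longest chain is 14 days, giving 7 of slack.
The critical path is still Design→WetDress→Rollout; finish is now 21 days.
Change in finish: 21 − 21 = +0 days.

0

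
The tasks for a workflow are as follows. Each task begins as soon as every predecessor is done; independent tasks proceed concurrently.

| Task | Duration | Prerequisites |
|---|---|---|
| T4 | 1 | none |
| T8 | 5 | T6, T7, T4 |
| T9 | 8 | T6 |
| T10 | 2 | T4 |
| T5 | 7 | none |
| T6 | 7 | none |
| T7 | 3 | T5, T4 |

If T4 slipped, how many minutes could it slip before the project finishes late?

6

T5→T7→T8 = 7+3+5 = 15 sets the makespan at 15 minutes.
The longest chain containing T4 totals 9 minutes.
Slack of T4 = 6 − 0 = 6 minutes.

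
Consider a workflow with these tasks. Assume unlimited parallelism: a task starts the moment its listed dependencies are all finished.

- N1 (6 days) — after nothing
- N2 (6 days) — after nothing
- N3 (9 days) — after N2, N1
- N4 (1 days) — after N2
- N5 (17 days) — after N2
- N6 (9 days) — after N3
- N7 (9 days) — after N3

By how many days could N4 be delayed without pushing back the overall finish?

N1→N3→N6 = 6+9+9 = 24 sets the makespan at 24 days.
N4 finishes as early as 7 and must finish by 24.
Float = 24 − 7 = 17.

17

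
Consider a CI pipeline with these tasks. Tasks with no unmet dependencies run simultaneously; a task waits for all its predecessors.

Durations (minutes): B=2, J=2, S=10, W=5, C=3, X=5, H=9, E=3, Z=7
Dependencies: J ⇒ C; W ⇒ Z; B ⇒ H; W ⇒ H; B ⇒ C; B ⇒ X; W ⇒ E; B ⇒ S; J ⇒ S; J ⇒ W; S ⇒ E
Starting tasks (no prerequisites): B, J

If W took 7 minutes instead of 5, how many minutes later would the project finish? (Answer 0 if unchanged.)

Baseline: J→W→H = 2+5+9 = 16 → 16 minutes.
W is on the critical path; changing it to 7 makes that path 18 minutes.
No other chain overtakes it, so the finish is 18 minutes.
Change in finish: 18 − 16 = +2 minutes.

2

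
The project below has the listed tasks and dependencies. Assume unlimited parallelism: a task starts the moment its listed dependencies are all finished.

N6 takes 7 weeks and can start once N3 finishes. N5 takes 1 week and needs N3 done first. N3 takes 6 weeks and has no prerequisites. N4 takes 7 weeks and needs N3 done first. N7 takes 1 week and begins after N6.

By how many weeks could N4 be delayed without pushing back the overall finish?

1

N3→N6→N7 = 6+7+1 = 14 sets the makespan at 14 weeks.
The longest chain containing N4 totals 13 weeks.
Float = 14 − 13 = 1.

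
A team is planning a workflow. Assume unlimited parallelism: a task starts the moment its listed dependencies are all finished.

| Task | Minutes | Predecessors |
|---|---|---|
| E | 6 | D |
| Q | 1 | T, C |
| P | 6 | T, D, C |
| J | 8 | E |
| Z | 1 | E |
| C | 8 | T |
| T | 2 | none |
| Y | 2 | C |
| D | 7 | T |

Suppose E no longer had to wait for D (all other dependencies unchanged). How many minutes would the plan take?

16

With the dependency in place, T→D→E→J = 2+7+6+8 = 23 sets the finish at 23 minutes.
Without D→E, E's earliest start moves from 9 to 0.
The longest chain is now T→C→P = 2+8+6 = 16, so the plan takes 16 minutes.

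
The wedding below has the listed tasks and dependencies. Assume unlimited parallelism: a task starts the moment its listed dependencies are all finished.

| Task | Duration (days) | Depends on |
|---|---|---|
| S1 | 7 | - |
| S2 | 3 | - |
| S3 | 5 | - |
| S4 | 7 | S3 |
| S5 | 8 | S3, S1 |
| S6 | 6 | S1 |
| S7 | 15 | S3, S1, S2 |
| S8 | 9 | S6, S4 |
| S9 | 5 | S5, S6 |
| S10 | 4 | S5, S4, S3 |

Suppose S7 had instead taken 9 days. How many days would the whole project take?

Actual critical path: S1→S7 = 7+15 = 22 ⇒ 22 days.
S7 is on the critical path; changing it to 9 makes that path 16 days.
Now S1→S6→S8 = 7+6+9 = 22 is longest, so the finish becomes 22 days.

22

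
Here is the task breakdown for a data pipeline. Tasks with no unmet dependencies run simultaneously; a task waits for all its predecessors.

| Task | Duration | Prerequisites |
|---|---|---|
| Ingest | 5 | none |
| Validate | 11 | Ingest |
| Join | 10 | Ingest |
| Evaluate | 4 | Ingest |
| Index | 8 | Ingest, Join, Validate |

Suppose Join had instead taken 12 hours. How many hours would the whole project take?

25

The binding path is Ingest→Validate→Index = 5+11+8 = 24; finish at 24 hours.
Join is off the critical path — its longest chain is 23 hours, giving 1 of slack.
Now Ingest→Join→Index = 5+12+8 = 25 is longest, so the finish becomes 25 hours.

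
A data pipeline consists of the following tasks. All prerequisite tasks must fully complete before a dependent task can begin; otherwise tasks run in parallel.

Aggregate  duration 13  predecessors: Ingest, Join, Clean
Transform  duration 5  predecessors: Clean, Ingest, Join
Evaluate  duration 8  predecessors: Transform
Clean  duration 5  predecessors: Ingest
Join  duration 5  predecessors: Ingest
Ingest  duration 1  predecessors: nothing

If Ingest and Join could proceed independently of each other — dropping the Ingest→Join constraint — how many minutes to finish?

19

Original critical path: Ingest→Clean→Transform→Evaluate = 1+5+5+8 = 19 ⇒ 19 minutes.
Without Ingest→Join, Join's earliest start moves from 1 to 0.
New critical path: Ingest→Clean→Transform→Evaluate = 1+5+5+8 = 19 ⇒ 19 minutes.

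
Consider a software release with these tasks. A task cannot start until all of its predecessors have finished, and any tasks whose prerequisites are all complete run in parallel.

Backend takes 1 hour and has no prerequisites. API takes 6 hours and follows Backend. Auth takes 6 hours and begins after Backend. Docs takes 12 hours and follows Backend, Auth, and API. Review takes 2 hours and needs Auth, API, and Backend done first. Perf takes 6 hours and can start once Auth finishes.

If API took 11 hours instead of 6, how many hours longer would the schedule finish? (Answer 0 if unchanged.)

Baseline: Backend→API→Docs = 1+6+12 = 19 → 19 hours.
API is on the critical path; changing it to 11 makes that path 24 hours.
No other chain overtakes it, so the finish is 24 hours.
Change in finish: 24 − 19 = +5 hours.

5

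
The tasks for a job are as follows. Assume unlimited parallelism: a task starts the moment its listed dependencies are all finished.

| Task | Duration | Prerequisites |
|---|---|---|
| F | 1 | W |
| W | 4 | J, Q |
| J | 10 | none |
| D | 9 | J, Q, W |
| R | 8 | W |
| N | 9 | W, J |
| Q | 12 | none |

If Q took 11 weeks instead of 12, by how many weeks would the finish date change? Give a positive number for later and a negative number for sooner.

-1

Baseline: Q→W→D = 12+4+9 = 25 → 25 weeks.
Since Q is critical, the -1 change carries straight to that chain (now 24 weeks).
That remains the longest chain; total 24 weeks.
Change in finish: 24 − 25 = -1 weeks.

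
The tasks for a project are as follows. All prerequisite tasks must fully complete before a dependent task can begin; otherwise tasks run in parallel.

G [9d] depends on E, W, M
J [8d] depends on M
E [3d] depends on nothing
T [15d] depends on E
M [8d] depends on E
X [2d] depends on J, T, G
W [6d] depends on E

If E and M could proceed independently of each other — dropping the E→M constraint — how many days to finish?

20

With the dependency in place, E→M→G→X = 3+8+9+2 = 22 sets the finish at 22 days.
Without E→M, M's earliest start moves from 3 to 0.
After: E→T→X = 3+15+2 = 20 → 20 days.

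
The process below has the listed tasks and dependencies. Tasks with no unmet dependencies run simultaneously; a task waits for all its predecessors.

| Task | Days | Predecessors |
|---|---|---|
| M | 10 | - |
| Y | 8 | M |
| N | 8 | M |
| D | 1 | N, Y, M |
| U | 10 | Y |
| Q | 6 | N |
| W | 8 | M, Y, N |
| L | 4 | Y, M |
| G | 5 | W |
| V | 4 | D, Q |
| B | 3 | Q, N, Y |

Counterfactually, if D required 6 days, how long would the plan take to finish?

31

Baseline: M→Y→W→G = 10+8+8+5 = 31 → 31 days.
D has 8 days of float (longest path through it is 23).
That remains the longest chain; total 31 days.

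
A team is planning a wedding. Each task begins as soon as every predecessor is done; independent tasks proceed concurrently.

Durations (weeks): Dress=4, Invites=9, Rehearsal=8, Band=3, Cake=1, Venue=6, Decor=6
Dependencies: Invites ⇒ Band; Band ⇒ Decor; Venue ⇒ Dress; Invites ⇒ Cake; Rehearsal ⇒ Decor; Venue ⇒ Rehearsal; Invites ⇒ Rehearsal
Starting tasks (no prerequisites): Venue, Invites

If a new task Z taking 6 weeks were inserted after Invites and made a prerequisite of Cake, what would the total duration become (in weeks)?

23

Originally the plan takes 23 weeks.
With Z inserted, Cake now waits for max(Invites, Z).
New critical path: Invites→Rehearsal→Decor = 9+8+6 = 23 ⇒ 23 weeks.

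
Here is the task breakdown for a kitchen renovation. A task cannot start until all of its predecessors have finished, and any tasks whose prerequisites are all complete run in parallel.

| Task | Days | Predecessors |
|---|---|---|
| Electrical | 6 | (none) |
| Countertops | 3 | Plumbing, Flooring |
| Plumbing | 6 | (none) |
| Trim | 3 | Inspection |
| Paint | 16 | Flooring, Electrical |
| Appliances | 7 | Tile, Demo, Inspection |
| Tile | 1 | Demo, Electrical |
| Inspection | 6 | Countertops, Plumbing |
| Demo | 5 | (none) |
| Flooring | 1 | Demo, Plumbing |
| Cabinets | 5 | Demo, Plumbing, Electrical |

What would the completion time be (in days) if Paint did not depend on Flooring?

23

Original critical path: Plumbing→Flooring→Countertops→Inspection→Appliances = 6+1+3+6+7 = 23 ⇒ 23 days.
Without Flooring→Paint, Paint's earliest start moves from 7 to 6.
The longest chain is now Plumbing→Flooring→Countertops→Inspection→Appliances = 6+1+3+6+7 = 23, so the job takes 23 days.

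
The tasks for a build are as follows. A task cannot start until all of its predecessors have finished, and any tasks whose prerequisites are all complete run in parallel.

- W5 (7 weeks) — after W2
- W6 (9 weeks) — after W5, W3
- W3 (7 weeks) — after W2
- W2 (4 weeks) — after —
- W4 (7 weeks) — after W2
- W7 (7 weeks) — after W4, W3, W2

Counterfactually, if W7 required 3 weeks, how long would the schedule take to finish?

20

Critical path before the change: W2→W3→W6 = 4+7+9 = 20 giving 20 weeks.
The longest path through W7 is only 18 weeks, so W7 has float 2.
That remains the longest chain; total 20 weeks.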